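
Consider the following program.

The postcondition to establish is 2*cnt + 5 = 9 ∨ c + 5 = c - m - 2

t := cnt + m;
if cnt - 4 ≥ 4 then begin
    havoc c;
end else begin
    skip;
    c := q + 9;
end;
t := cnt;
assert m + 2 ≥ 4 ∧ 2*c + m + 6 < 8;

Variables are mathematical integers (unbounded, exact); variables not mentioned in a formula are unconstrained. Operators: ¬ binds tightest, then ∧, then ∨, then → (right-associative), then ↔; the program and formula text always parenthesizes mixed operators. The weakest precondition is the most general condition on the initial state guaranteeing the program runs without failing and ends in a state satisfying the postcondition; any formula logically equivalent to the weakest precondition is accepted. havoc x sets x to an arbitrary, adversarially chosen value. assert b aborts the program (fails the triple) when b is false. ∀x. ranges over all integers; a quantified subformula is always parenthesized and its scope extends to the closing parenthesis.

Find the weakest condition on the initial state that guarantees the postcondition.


Working backward. After the program, the postcondition 2*cnt + 5 = 9 ∨ c + 5 = c - m - 2 must hold; in canonical form it is 2*cnt = 4 ∨ m = -7.
Before assert m + 2 ≥ 4 ∧ 2*c + m + 6 < 8: m ≥ 2 ∧ 2*c + m < 2 ∧ (2*cnt = 4 ∨ m = -7)
Before t := cnt: m ≥ 2 ∧ 2*c + m < 2 ∧ (2*cnt = 4 ∨ m = -7)
Then branch requires ∀c_1. (m ≥ 2 ∧ 2*c_1 + m < 2 ∧ (2*cnt = 4 ∨ m = -7)); else branch requires m ≥ 2 ∧ m + 2*q < -16 ∧ (2*cnt = 4 ∨ m = -7).
Before the if: (cnt ≥ 8 → (∀c_1. (m ≥ 2 ∧ 2*c_1 + m < 2 ∧ (2*cnt = 4 ∨ m = -7)))) ∧ ((¬(cnt ≥ 8)) → (m ≥ 2 ∧ m + 2*q < -16 ∧ (2*cnt = 4 ∨ m = -7)))
Before t := cnt + m: (cnt ≥ 8 → (∀c_1. (m ≥ 2 ∧ 2*c_1 + m < 2 ∧ (2*cnt = 4 ∨ m = -7)))) ∧ ((¬(cnt ≥ 8)) → (m ≥ 2 ∧ m + 2*q < -16 ∧ (2*cnt = 4 ∨ m = -7)))
Answer: WP = (cnt ≥ 8 → (∀c_1. (m ≥ 2 ∧ 2*c_1 + m < 2 ∧ (2*cnt = 4 ∨ m = -7)))) ∧ ((¬(cnt ≥ 8)) → (m ≥ 2 ∧ m + 2*q < -16 ∧ (2*cnt = 4 ∨ m = -7)))


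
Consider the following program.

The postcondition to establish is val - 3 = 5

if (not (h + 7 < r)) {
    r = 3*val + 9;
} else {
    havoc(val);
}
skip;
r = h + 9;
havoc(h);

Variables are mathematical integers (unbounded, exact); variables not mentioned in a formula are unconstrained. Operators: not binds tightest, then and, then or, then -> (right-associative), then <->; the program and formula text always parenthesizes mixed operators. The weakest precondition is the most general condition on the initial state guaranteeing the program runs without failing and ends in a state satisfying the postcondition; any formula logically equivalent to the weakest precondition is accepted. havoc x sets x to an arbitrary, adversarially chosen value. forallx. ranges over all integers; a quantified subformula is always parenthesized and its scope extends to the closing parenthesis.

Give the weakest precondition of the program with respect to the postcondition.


Working backward. After the program, the postcondition val - 3 = 5 must hold; in canonical form it is val = 8.
Before havoc h: val = 8
Before r := h + 9: val = 8
Before skip: val = 8
Then branch requires val = 8; else branch requires forall val_1. val_1 = 8.
Before the if: ((not (h < r - 7)) -> val = 8) and (h < r - 7 -> (forall val_1. val_1 = 8))
Answer: WP = ((not (h < r - 7)) -> val = 8) and (h < r - 7 -> (forall val_1. val_1 = 8))


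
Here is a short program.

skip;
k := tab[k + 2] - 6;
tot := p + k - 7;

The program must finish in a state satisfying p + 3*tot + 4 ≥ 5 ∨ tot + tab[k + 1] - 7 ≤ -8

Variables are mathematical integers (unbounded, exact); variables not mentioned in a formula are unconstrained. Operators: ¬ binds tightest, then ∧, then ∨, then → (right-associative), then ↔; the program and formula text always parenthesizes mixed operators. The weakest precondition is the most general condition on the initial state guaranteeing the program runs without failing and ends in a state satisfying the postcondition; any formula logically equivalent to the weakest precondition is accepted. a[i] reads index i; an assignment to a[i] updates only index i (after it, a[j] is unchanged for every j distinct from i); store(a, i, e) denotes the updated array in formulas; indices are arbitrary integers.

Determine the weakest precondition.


Working backward. After the program, the postcondition p + 3*tot + 4 ≥ 5 ∨ tot + tab[k + 1] - 7 ≤ -8 must hold; in canonical form it is p + 3*tot ≥ 1 ∨ tab[k + 1] + tot ≤ -1.
Before tot := p + k - 7: 3*k + 4*p ≥ 22 ∨ tab[k + 1] + k + p ≤ 6
Before k := tab[k + 2] - 6: 3*tab[k + 2] + 4*p ≥ 40 ∨ tab[k + 2] + tab[tab[k + 2] - 5] + p ≤ 12
Before skip: 3*tab[k + 2] + 4*p ≥ 40 ∨ tab[k + 2] + tab[tab[k + 2] - 5] + p ≤ 12
Answer: WP = 3*tab[k + 2] + 4*p ≥ 40 ∨ tab[k + 2] + tab[tab[k + 2] - 5] + p ≤ 12


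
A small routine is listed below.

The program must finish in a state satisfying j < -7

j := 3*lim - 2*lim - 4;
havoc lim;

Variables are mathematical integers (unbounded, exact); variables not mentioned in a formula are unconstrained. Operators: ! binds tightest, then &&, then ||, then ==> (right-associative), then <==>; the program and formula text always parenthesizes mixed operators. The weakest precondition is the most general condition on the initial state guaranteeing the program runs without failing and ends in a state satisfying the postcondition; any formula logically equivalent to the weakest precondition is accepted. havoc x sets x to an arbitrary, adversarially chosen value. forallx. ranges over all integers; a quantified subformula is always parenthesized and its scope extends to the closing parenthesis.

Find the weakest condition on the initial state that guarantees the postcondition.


Working backward. After the program, j < -7 must hold.
Before havoc lim: j < -7
Before j := 3*lim - 2*lim - 4: lim < -3
Answer: WP = lim < -3


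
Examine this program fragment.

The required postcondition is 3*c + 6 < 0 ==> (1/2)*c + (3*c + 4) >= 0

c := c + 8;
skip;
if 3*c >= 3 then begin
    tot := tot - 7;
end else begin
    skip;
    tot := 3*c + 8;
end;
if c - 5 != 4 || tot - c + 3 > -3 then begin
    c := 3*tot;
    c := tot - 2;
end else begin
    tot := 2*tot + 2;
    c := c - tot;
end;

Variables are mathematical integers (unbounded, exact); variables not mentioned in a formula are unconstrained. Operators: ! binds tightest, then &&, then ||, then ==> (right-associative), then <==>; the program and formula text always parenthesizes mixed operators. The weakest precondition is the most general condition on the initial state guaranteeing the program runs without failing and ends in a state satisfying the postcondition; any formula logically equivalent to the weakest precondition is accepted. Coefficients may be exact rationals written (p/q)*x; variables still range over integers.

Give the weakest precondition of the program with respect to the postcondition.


Working backward. After the program, the postcondition 3*c + 6 < 0 ==> (1/2)*c + (3*c + 4) >= 0 must hold; in canonical form it is 3*c < -6 ==> (7/2)*c >= -4.
Then branch requires 3*tot < 0 ==> (7/2)*tot >= 3; else branch requires 3*c < 6*tot ==> (7/2)*c >= 7*tot + 3.
Before the if: ((c != 9 || tot > c - 6) ==> (3*tot < 0 ==> (7/2)*tot >= 3)) && ((!(c != 9 || tot > c - 6)) ==> (3*c < 6*tot ==> (7/2)*c >= 7*tot + 3))
Then branch requires ((c != 9 || tot > c + 1) ==> (3*tot < 21 ==> (7/2)*tot >= 55/2)) && ((!(c != 9 || tot > c + 1)) ==> (3*c < 6*tot - 42 ==> (7/2)*c >= 7*tot - 46)); else branch requires ((c != 9 || 2*c > -14) ==> (9*c < -24 ==> (21/2)*c >= -25)) && ((!(c != 9 || 2*c > -14)) ==> (15*c > -48 ==> (35/2)*c <= -59)).
Before the if: (3*c >= 3 ==> (((c != 9 || tot > c + 1) ==> (3*tot < 21 ==> (7/2)*tot >= 55/2)) && ((!(c != 9 || tot > c + 1)) ==> (3*c < 6*tot - 42 ==> (7/2)*c >= 7*tot - 46)))) && ((!(3*c >= 3)) ==> (((c != 9 || 2*c > -14) ==> (9*c < -24 ==> (21/2)*c >= -25)) && ((!(c != 9 || 2*c > -14)) ==> (15*c > -48 ==> (35/2)*c <= -59))))
Before skip: (3*c >= 3 ==> (((c != 9 || tot > c + 1) ==> (3*tot < 21 ==> (7/2)*tot >= 55/2)) && ((!(c != 9 || tot > c + 1)) ==> (3*c < 6*tot - 42 ==> (7/2)*c >= 7*tot - 46)))) && ((!(3*c >= 3)) ==> (((c != 9 || 2*c > -14) ==> (9*c < -24 ==> (21/2)*c >= -25)) && ((!(c != 9 || 2*c > -14)) ==> (15*c > -48 ==> (35/2)*c <= -59))))
Before c := c + 8: (3*c >= -21 ==> (((c != 1 || tot > c + 9) ==> (3*tot < 21 ==> (7/2)*tot >= 55/2)) && ((!(c != 1 || tot > c + 9)) ==> (3*c < 6*tot - 66 ==> (7/2)*c >= 7*tot - 74)))) && ((!(3*c >= -21)) ==> (((c != 1 || 2*c > -30) ==> (9*c < -96 ==> (21/2)*c >= -109)) && ((!(c != 1 || 2*c > -30)) ==> (15*c > -168 ==> (35/2)*c <= -199))))
Answer: WP = (3*c >= -21 ==> (((c != 1 || tot > c + 9) ==> (3*tot < 21 ==> (7/2)*tot >= 55/2)) && ((!(c != 1 || tot > c + 9)) ==> (3*c < 6*tot - 66 ==> (7/2)*c >= 7*tot - 74)))) && ((!(3*c >= -21)) ==> (((c != 1 || 2*c > -30) ==> (9*c < -96 ==> (21/2)*c >= -109)) && ((!(c != 1 || 2*c > -30)) ==> (15*c > -168 ==> (35/2)*c <= -199))))


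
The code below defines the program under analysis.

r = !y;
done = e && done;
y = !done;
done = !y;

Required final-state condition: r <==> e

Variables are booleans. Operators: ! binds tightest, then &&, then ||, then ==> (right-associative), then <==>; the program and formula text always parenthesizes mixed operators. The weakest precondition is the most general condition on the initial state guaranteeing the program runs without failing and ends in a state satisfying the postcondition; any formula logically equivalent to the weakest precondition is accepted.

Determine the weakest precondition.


Working backward. After the program, r <==> e must hold.
Before done := !y: r <==> e
Before y := !done: r <==> e
Before done := e && done: r <==> e
Before r := !y: (!y) <==> e
Answer: WP = (!y) <==> e


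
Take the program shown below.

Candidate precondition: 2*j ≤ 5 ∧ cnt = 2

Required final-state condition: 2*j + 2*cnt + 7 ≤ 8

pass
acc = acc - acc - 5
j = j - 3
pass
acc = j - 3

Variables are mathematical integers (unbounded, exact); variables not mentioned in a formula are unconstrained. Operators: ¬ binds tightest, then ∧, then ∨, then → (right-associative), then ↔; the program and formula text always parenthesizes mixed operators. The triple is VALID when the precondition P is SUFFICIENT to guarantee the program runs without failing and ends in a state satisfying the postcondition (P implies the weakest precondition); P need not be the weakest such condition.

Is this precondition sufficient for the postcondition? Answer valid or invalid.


Working backward. After the program, the postcondition 2*j + 2*cnt + 7 ≤ 8 must hold; in canonical form it is 2*cnt + 2*j ≤ 1.
Before acc := j - 3: 2*cnt + 2*j ≤ 1
Before skip: 2*cnt + 2*j ≤ 1
Before j := j - 3: 2*cnt + 2*j ≤ 7
Before acc := acc - acc - 5: 2*cnt + 2*j ≤ 7
Before skip: 2*cnt + 2*j ≤ 7
The weakest precondition is 2*cnt + 2*j ≤ 7.
Check whether 2*j ≤ 5 ∧ cnt = 2 implies it.
Countermodel: at the initial state cnt = 2, j = 2, the precondition holds but the weakest precondition fails.
Answer: invalid


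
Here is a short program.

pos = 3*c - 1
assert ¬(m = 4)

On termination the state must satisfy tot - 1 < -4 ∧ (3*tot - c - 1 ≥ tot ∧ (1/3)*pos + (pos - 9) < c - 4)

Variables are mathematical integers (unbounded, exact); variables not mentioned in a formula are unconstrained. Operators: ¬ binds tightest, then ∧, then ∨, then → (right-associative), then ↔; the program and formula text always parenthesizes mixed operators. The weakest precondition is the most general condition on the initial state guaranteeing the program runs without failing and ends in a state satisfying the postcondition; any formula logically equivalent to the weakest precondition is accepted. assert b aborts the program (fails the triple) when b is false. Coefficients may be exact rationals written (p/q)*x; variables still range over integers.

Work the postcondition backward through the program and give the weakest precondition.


Working backward. After the program, the postcondition tot - 1 < -4 ∧ (3*tot - c - 1 ≥ tot ∧ (1/3)*pos + (pos - 9) < c - 4) must hold; in canonical form it is tot < -3 ∧ 2*tot ≥ c + 1 ∧ (4/3)*pos < c + 5.
Before assert ¬(m = 4): (¬(m = 4)) ∧ tot < -3 ∧ 2*tot ≥ c + 1 ∧ (4/3)*pos < c + 5
Before pos := 3*c - 1: (¬(m = 4)) ∧ tot < -3 ∧ 2*tot ≥ c + 1 ∧ 3*c < 19/3
Answer: WP = (¬(m = 4)) ∧ tot < -3 ∧ 2*tot ≥ c + 1 ∧ 3*c < 19/3


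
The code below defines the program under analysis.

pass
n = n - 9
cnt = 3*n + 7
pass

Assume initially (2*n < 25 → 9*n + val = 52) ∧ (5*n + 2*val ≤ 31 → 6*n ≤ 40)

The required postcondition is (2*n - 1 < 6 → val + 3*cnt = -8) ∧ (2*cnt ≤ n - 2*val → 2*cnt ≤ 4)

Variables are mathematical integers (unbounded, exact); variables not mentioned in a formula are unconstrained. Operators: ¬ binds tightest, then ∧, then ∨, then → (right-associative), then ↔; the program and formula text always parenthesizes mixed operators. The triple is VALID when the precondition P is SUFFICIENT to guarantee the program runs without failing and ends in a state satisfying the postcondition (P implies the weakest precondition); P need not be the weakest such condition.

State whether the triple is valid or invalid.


Working backward. After the program, the postcondition (2*n - 1 < 6 → val + 3*cnt = -8) ∧ (2*cnt ≤ n - 2*val → 2*cnt ≤ 4) must hold; in canonical form it is (2*n < 7 → 3*cnt + val = -8) ∧ (2*cnt + 2*val ≤ n → 2*cnt ≤ 4).
Before skip: (2*n < 7 → 3*cnt + val = -8) ∧ (2*cnt + 2*val ≤ n → 2*cnt ≤ 4)
Before cnt := 3*n + 7: (2*n < 7 → 9*n + val = -29) ∧ (5*n + 2*val ≤ -14 → 6*n ≤ -10)
Before n := n - 9: (2*n < 25 → 9*n + val = 52) ∧ (5*n + 2*val ≤ 31 → 6*n ≤ 44)
Before skip: (2*n < 25 → 9*n + val = 52) ∧ (5*n + 2*val ≤ 31 → 6*n ≤ 44)
The weakest precondition is (2*n < 25 → 9*n + val = 52) ∧ (5*n + 2*val ≤ 31 → 6*n ≤ 44).
Check whether (2*n < 25 → 9*n + val = 52) ∧ (5*n + 2*val ≤ 31 → 6*n ≤ 40) implies it.
Every state satisfying the precondition satisfies the weakest precondition: the implication holds.
Answer: valid


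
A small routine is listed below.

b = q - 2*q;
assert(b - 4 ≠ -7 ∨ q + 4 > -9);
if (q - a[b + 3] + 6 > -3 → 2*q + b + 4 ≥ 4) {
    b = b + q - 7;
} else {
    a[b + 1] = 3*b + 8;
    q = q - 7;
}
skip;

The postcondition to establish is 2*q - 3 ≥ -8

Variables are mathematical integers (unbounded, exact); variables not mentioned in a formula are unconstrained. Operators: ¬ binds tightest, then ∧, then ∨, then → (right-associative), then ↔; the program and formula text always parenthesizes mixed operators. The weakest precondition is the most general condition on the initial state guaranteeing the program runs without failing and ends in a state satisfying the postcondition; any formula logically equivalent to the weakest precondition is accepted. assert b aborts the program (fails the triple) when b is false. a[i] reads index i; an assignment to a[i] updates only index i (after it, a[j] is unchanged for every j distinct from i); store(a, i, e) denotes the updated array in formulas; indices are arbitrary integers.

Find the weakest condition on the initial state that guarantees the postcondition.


Working backward. After the program, the postcondition 2*q - 3 ≥ -8 must hold; in canonical form it is 2*q ≥ -5.
Before skip: 2*q ≥ -5
Then branch requires 2*q ≥ -5; else branch requires 2*q ≥ 9.
Before the if: ((q > a[b + 3] - 9 → b + 2*q ≥ 0) → 2*q ≥ -5) ∧ ((¬(q > a[b + 3] - 9 → b + 2*q ≥ 0)) → 2*q ≥ 9)
Before assert b - 4 ≠ -7 ∨ q + 4 > -9: (b ≠ -3 ∨ q > -13) ∧ ((q > a[b + 3] - 9 → b + 2*q ≥ 0) → 2*q ≥ -5) ∧ ((¬(q > a[b + 3] - 9 → b + 2*q ≥ 0)) → 2*q ≥ 9)
Before b := q - 2*q: (q ≠ 3 ∨ q > -13) ∧ ((q > a[-q + 3] - 9 → q ≥ 0) → 2*q ≥ -5) ∧ ((¬(q > a[-q + 3] - 9 → q ≥ 0)) → 2*q ≥ 9)
Answer: WP = (q ≠ 3 ∨ q > -13) ∧ ((q > a[-q + 3] - 9 → q ≥ 0) → 2*q ≥ -5) ∧ ((¬(q > a[-q + 3] - 9 → q ≥ 0)) → 2*q ≥ 9)


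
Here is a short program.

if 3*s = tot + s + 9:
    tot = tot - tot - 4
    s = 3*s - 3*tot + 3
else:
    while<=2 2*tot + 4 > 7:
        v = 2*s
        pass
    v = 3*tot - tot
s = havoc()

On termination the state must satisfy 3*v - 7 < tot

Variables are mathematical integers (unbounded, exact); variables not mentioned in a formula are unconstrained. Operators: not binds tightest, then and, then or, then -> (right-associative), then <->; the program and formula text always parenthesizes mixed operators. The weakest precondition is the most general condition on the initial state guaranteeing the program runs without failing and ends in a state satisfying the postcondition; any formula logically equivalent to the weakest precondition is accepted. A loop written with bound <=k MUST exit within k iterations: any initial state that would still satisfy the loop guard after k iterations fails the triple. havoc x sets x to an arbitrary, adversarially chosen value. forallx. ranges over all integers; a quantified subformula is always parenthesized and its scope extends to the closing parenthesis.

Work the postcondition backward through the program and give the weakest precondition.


Working backward. After the program, the postcondition 3*v - 7 < tot must hold; in canonical form it is 3*v < tot + 7.
Before havoc s: 3*v < tot + 7
Then branch requires 3*v < 3; else branch requires (2*tot > 3 -> ((2*tot > 3 -> ((not (2*tot > 3)) and 5*tot < 7)) and ((not (2*tot > 3)) -> 5*tot < 7))) and ((not (2*tot > 3)) -> 5*tot < 7).
Before the if: (2*s = tot + 9 -> 3*v < 3) and ((not (2*s = tot + 9)) -> ((2*tot > 3 -> ((2*tot > 3 -> ((not (2*tot > 3)) and 5*tot < 7)) and ((not (2*tot > 3)) -> 5*tot < 7))) and ((not (2*tot > 3)) -> 5*tot < 7)))
Answer: WP = (2*s = tot + 9 -> 3*v < 3) and ((not (2*s = tot + 9)) -> ((2*tot > 3 -> ((2*tot > 3 -> ((not (2*tot > 3)) and 5*tot < 7)) and ((not (2*tot > 3)) -> 5*tot < 7))) and ((not (2*tot > 3)) -> 5*tot < 7)))


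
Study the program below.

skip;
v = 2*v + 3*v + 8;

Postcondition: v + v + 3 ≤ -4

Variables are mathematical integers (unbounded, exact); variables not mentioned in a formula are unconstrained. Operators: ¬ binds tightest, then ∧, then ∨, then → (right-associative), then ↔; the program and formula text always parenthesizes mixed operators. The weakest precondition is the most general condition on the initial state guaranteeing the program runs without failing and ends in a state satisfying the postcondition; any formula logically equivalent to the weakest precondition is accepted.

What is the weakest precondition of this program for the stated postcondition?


Working backward. After the program, the postcondition v + v + 3 ≤ -4 must hold; in canonical form it is 2*v ≤ -7.
Before v := 2*v + 3*v + 8: 10*v ≤ -23
Before skip: 10*v ≤ -23
Answer: WP = 10*v ≤ -23


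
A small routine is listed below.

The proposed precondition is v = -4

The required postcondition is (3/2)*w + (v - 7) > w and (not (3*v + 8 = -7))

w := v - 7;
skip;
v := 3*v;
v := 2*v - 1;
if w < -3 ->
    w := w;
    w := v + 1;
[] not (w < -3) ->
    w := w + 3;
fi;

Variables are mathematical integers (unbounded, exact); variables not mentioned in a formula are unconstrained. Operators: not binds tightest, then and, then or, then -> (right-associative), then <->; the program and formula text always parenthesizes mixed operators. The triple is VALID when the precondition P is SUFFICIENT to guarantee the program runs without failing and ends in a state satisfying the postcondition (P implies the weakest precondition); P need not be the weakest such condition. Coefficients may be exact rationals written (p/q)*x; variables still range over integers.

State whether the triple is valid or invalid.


Working backward. After the program, the postcondition (3/2)*w + (v - 7) > w and (not (3*v + 8 = -7)) must hold; in canonical form it is v + (1/2)*w > 7 and (not (3*v = -15)).
Then branch requires (3/2)*v > 13/2 and (not (3*v = -15)); else branch requires v + (1/2)*w > 11/2 and (not (3*v = -15)).
Before the if: (w < -3 -> ((3/2)*v > 13/2 and (not (3*v = -15)))) and ((not (w < -3)) -> (v + (1/2)*w > 11/2 and (not (3*v = -15))))
Before v := 2*v - 1: (w < -3 -> (3*v > 8 and (not (6*v = -12)))) and ((not (w < -3)) -> (2*v + (1/2)*w > 13/2 and (not (6*v = -12))))
Before v := 3*v: (w < -3 -> (9*v > 8 and (not (18*v = -12)))) and ((not (w < -3)) -> (6*v + (1/2)*w > 13/2 and (not (18*v = -12))))
Before skip: (w < -3 -> (9*v > 8 and (not (18*v = -12)))) and ((not (w < -3)) -> (6*v + (1/2)*w > 13/2 and (not (18*v = -12))))
Before w := v - 7: (v < 4 -> (9*v > 8 and (not (18*v = -12)))) and ((not (v < 4)) -> ((13/2)*v > 10 and (not (18*v = -12))))
The weakest precondition is (v < 4 -> (9*v > 8 and (not (18*v = -12)))) and ((not (v < 4)) -> ((13/2)*v > 10 and (not (18*v = -12)))).
Check whether v = -4 implies it.
Countermodel: at the initial state v = -4, the precondition holds but the weakest precondition fails.
Answer: invalid


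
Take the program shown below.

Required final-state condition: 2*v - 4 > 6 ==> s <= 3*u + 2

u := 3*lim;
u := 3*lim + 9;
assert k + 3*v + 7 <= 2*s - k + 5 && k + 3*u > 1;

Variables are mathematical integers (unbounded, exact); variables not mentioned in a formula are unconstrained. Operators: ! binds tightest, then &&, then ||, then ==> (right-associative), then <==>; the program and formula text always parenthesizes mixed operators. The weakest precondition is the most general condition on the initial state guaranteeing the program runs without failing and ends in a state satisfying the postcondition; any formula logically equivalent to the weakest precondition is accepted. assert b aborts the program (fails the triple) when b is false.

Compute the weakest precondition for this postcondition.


Working backward. After the program, the postcondition 2*v - 4 > 6 ==> s <= 3*u + 2 must hold; in canonical form it is 2*v > 10 ==> s <= 3*u + 2.
Before assert k + 3*v + 7 <= 2*s - k + 5 && k + 3*u > 1: 2*k + 3*v <= 2*s - 2 && k + 3*u > 1 && (2*v > 10 ==> s <= 3*u + 2)
Before u := 3*lim + 9: 2*k + 3*v <= 2*s - 2 && k + 9*lim > -26 && (2*v > 10 ==> s <= 9*lim + 29)
Before u := 3*lim: 2*k + 3*v <= 2*s - 2 && k + 9*lim > -26 && (2*v > 10 ==> s <= 9*lim + 29)
Answer: WP = 2*k + 3*v <= 2*s - 2 && k + 9*lim > -26 && (2*v > 10 ==> s <= 9*lim + 29)


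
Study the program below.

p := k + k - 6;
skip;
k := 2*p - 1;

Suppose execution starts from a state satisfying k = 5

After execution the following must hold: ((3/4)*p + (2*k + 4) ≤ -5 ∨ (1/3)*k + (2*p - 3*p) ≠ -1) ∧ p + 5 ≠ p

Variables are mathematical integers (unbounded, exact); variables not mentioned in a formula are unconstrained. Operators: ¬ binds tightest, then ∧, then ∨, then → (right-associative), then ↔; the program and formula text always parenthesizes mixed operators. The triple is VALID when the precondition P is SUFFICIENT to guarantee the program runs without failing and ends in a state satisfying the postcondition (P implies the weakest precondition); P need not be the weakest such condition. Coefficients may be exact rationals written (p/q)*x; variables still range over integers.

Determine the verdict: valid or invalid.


Working backward. After the program, the postcondition ((3/4)*p + (2*k + 4) ≤ -5 ∨ (1/3)*k + (2*p - 3*p) ≠ -1) ∧ p + 5 ≠ p must hold; in canonical form it is 2*k + (3/4)*p ≤ -9 ∨ (1/3)*k ≠ p - 1.
Before k := 2*p - 1: (19/4)*p ≤ -7 ∨ (1/3)*p ≠ 2/3
Before skip: (19/4)*p ≤ -7 ∨ (1/3)*p ≠ 2/3
Before p := k + k - 6: (19/2)*k ≤ 43/2 ∨ (2/3)*k ≠ 8/3
The weakest precondition is (19/2)*k ≤ 43/2 ∨ (2/3)*k ≠ 8/3.
Check whether k = 5 implies it.
Every state satisfying the precondition satisfies the weakest precondition: the implication holds.
Answer: valid


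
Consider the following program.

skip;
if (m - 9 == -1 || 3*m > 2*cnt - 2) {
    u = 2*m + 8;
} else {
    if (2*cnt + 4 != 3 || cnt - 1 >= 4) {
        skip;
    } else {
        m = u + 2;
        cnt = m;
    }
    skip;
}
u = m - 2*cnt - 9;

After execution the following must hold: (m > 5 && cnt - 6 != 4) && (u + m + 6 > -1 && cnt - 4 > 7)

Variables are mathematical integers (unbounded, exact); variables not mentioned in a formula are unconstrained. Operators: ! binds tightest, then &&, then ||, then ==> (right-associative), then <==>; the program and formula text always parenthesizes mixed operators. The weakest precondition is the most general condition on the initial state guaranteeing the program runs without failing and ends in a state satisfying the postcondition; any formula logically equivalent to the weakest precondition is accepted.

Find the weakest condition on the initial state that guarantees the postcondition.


Working backward. After the program, the postcondition (m > 5 && cnt - 6 != 4) && (u + m + 6 > -1 && cnt - 4 > 7) must hold; in canonical form it is m > 5 && cnt != 10 && m + u > -7 && cnt > 11.
Before u := m - 2*cnt - 9: m > 5 && cnt != 10 && 2*m > 2*cnt + 2 && cnt > 11
Then branch requires m > 5 && cnt != 10 && 2*m > 2*cnt + 2 && cnt > 11; else branch requires ((2*cnt != -1 || cnt >= 5) ==> (m > 5 && cnt != 10 && 2*m > 2*cnt + 2 && cnt > 11)) && (2*cnt != -1 || cnt >= 5).
Before the if: ((m == 8 || 3*m > 2*cnt - 2) ==> (m > 5 && cnt != 10 && 2*m > 2*cnt + 2 && cnt > 11)) && ((!(m == 8 || 3*m > 2*cnt - 2)) ==> (((2*cnt != -1 || cnt >= 5) ==> (m > 5 && cnt != 10 && 2*m > 2*cnt + 2 && cnt > 11)) && (2*cnt != -1 || cnt >= 5)))
Before skip: ((m == 8 || 3*m > 2*cnt - 2) ==> (m > 5 && cnt != 10 && 2*m > 2*cnt + 2 && cnt > 11)) && ((!(m == 8 || 3*m > 2*cnt - 2)) ==> (((2*cnt != -1 || cnt >= 5) ==> (m > 5 && cnt != 10 && 2*m > 2*cnt + 2 && cnt > 11)) && (2*cnt != -1 || cnt >= 5)))
Answer: WP = ((m == 8 || 3*m > 2*cnt - 2) ==> (m > 5 && cnt != 10 && 2*m > 2*cnt + 2 && cnt > 11)) && ((!(m == 8 || 3*m > 2*cnt - 2)) ==> (((2*cnt != -1 || cnt >= 5) ==> (m > 5 && cnt != 10 && 2*m > 2*cnt + 2 && cnt > 11)) && (2*cnt != -1 || cnt >= 5)))


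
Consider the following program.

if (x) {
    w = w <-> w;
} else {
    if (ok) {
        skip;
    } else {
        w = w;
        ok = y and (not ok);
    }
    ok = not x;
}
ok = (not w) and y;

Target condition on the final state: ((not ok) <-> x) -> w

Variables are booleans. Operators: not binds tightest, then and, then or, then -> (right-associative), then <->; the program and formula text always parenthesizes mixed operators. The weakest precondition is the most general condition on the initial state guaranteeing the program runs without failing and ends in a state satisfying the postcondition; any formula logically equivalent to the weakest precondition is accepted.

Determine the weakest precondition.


Working backward. After the program, ((not ok) <-> x) -> w must hold.
Before ok := (not w) and y: ((not ((not w) and y)) <-> x) -> w
Then branch requires true; else branch requires (ok -> (((not ((not w) and y)) <-> x) -> w)) and ((not ok) -> (((not ((not w) and y)) <-> x) -> w)).
Before the if: (not x) -> ((ok -> (((not ((not w) and y)) <-> x) -> w)) and ((not ok) -> (((not ((not w) and y)) <-> x) -> w)))
Answer: WP = (not x) -> ((ok -> (((not ((not w) and y)) <-> x) -> w)) and ((not ok) -> (((not ((not w) and y)) <-> x) -> w)))


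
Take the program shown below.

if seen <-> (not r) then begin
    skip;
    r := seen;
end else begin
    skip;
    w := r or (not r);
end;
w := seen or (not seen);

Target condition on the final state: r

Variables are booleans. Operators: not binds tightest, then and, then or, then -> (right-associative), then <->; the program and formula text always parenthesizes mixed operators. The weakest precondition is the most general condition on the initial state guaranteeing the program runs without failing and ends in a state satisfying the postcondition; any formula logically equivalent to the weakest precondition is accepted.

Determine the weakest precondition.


Working backward. After the program, r must hold.
Before w := seen or (not seen): r
Then branch requires seen; else branch requires r.
Before the if: ((seen <-> (not r)) -> seen) and ((not (seen <-> (not r))) -> r)
Answer: WP = ((seen <-> (not r)) -> seen) and ((not (seen <-> (not r))) -> r)


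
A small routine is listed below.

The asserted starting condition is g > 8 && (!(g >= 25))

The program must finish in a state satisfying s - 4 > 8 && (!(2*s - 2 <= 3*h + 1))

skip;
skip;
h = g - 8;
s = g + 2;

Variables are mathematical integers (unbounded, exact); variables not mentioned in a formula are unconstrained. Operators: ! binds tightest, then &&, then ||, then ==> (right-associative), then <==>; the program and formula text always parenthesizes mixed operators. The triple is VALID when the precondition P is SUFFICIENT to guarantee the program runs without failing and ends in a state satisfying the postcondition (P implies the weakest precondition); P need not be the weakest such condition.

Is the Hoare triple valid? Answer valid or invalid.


Working backward. After the program, the postcondition s - 4 > 8 && (!(2*s - 2 <= 3*h + 1)) must hold; in canonical form it is s > 12 && (!(2*s <= 3*h + 3)).
Before s := g + 2: g > 10 && (!(2*g <= 3*h - 1))
Before h := g - 8: g > 10 && (!(g >= 25))
Before skip: g > 10 && (!(g >= 25))
Before skip: g > 10 && (!(g >= 25))
The weakest precondition is g > 10 && (!(g >= 25)).
Check whether g > 8 && (!(g >= 25)) implies it.
Countermodel: at the initial state g = 9, the precondition holds but the weakest precondition fails.
Answer: invalid


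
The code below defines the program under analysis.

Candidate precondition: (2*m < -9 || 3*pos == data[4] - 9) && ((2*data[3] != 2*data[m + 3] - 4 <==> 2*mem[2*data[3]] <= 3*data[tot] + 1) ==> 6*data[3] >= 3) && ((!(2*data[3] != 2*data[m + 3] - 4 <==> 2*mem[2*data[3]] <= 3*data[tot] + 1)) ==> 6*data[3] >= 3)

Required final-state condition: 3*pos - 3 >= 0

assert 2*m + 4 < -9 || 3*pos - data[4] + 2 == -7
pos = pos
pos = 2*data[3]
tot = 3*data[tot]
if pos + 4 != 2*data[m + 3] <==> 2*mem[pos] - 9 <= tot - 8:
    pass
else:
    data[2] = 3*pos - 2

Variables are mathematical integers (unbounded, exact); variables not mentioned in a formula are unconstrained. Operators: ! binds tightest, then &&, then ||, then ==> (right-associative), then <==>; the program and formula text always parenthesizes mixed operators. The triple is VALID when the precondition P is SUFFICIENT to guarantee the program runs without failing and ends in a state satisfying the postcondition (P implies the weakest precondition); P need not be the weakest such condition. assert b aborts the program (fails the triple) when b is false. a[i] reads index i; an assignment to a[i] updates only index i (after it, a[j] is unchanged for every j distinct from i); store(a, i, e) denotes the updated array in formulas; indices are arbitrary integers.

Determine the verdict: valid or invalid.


Working backward. After the program, the postcondition 3*pos - 3 >= 0 must hold; in canonical form it is 3*pos >= 3.
Then branch requires 3*pos >= 3; else branch requires 3*pos >= 3.
Before the if: ((pos != 2*data[m + 3] - 4 <==> 2*mem[pos] <= tot + 1) ==> 3*pos >= 3) && ((!(pos != 2*data[m + 3] - 4 <==> 2*mem[pos] <= tot + 1)) ==> 3*pos >= 3)
Before tot := 3*data[tot]: ((pos != 2*data[m + 3] - 4 <==> 2*mem[pos] <= 3*data[tot] + 1) ==> 3*pos >= 3) && ((!(pos != 2*data[m + 3] - 4 <==> 2*mem[pos] <= 3*data[tot] + 1)) ==> 3*pos >= 3)
Before pos := 2*data[3]: ((2*data[3] != 2*data[m + 3] - 4 <==> 2*mem[2*data[3]] <= 3*data[tot] + 1) ==> 6*data[3] >= 3) && ((!(2*data[3] != 2*data[m + 3] - 4 <==> 2*mem[2*data[3]] <= 3*data[tot] + 1)) ==> 6*data[3] >= 3)
Before pos := pos: ((2*data[3] != 2*data[m + 3] - 4 <==> 2*mem[2*data[3]] <= 3*data[tot] + 1) ==> 6*data[3] >= 3) && ((!(2*data[3] != 2*data[m + 3] - 4 <==> 2*mem[2*data[3]] <= 3*data[tot] + 1)) ==> 6*data[3] >= 3)
Before assert 2*m + 4 < -9 || 3*pos - data[4] + 2 == -7: (2*m < -13 || 3*pos == data[4] - 9) && ((2*data[3] != 2*data[m + 3] - 4 <==> 2*mem[2*data[3]] <= 3*data[tot] + 1) ==> 6*data[3] >= 3) && ((!(2*data[3] != 2*data[m + 3] - 4 <==> 2*mem[2*data[3]] <= 3*data[tot] + 1)) ==> 6*data[3] >= 3)
The weakest precondition is (2*m < -13 || 3*pos == data[4] - 9) && ((2*data[3] != 2*data[m + 3] - 4 <==> 2*mem[2*data[3]] <= 3*data[tot] + 1) ==> 6*data[3] >= 3) && ((!(2*data[3] != 2*data[m + 3] - 4 <==> 2*mem[2*data[3]] <= 3*data[tot] + 1)) ==> 6*data[3] >= 3).
Check whether (2*m < -9 || 3*pos == data[4] - 9) && ((2*data[3] != 2*data[m + 3] - 4 <==> 2*mem[2*data[3]] <= 3*data[tot] + 1) ==> 6*data[3] >= 3) && ((!(2*data[3] != 2*data[m + 3] - 4 <==> 2*mem[2*data[3]] <= 3*data[tot] + 1)) ==> 6*data[3] >= 3) implies it.
Countermodel: at the initial state data = {[-2] = 1, [0] = 1, [2] = 1, [3] = 1, [4] = 0, elsewhere 1}, m = -5, mem = {[-2] = 0, [0] = 0, [2] = 0, [3] = 0, [4] = 0, elsewhere 0}, pos = 0, tot = 0, the precondition holds but the weakest precondition fails.
Answer: invalid


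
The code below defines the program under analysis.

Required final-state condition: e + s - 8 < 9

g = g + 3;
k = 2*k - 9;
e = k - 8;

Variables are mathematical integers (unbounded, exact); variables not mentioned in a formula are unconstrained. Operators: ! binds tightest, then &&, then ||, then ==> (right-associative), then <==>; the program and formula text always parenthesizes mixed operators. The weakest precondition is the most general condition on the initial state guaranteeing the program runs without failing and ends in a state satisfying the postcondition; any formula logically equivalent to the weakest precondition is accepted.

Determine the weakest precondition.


Working backward. After the program, the postcondition e + s - 8 < 9 must hold; in canonical form it is e + s < 17.
Before e := k - 8: k + s < 25
Before k := 2*k - 9: 2*k + s < 34
Before g := g + 3: 2*k + s < 34
Answer: WP = 2*k + s < 34


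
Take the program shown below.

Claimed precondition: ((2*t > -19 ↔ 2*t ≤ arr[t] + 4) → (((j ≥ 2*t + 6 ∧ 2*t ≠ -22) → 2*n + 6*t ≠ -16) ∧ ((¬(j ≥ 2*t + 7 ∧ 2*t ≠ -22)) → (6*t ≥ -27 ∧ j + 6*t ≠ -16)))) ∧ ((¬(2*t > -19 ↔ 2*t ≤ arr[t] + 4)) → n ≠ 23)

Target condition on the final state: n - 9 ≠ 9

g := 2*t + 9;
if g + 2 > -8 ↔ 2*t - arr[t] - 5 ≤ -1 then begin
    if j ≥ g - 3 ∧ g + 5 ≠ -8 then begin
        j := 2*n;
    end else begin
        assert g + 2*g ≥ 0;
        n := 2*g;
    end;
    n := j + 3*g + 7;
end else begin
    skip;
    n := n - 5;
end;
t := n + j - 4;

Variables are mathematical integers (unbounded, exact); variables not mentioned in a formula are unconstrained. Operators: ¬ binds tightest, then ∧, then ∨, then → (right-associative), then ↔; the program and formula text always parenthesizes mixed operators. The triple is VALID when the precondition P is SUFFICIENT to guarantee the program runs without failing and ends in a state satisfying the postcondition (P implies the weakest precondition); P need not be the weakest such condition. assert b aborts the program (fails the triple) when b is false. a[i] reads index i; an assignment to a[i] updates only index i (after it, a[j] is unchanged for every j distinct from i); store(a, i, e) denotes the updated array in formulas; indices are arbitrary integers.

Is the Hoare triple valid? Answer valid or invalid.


Working backward. After the program, the postcondition n - 9 ≠ 9 must hold; in canonical form it is n ≠ 18.
Before t := n + j - 4: n ≠ 18
Then branch requires ((j ≥ g - 3 ∧ g ≠ -13) → 3*g + 2*n ≠ 11) ∧ ((¬(j ≥ g - 3 ∧ g ≠ -13)) → (3*g ≥ 0 ∧ 3*g + j ≠ 11)); else branch requires n ≠ 23.
Before the if: ((g > -10 ↔ 2*t ≤ arr[t] + 4) → (((j ≥ g - 3 ∧ g ≠ -13) → 3*g + 2*n ≠ 11) ∧ ((¬(j ≥ g - 3 ∧ g ≠ -13)) → (3*g ≥ 0 ∧ 3*g + j ≠ 11)))) ∧ ((¬(g > -10 ↔ 2*t ≤ arr[t] + 4)) → n ≠ 23)
Before g := 2*t + 9: ((2*t > -19 ↔ 2*t ≤ arr[t] + 4) → (((j ≥ 2*t + 6 ∧ 2*t ≠ -22) → 2*n + 6*t ≠ -16) ∧ ((¬(j ≥ 2*t + 6 ∧ 2*t ≠ -22)) → (6*t ≥ -27 ∧ j + 6*t ≠ -16)))) ∧ ((¬(2*t > -19 ↔ 2*t ≤ arr[t] + 4)) → n ≠ 23)
The weakest precondition is ((2*t > -19 ↔ 2*t ≤ arr[t] + 4) → (((j ≥ 2*t + 6 ∧ 2*t ≠ -22) → 2*n + 6*t ≠ -16) ∧ ((¬(j ≥ 2*t + 6 ∧ 2*t ≠ -22)) → (6*t ≥ -27 ∧ j + 6*t ≠ -16)))) ∧ ((¬(2*t > -19 ↔ 2*t ≤ arr[t] + 4)) → n ≠ 23).
Check whether ((2*t > -19 ↔ 2*t ≤ arr[t] + 4) → (((j ≥ 2*t + 6 ∧ 2*t ≠ -22) → 2*n + 6*t ≠ -16) ∧ ((¬(j ≥ 2*t + 7 ∧ 2*t ≠ -22)) → (6*t ≥ -27 ∧ j + 6*t ≠ -16)))) ∧ ((¬(2*t > -19 ↔ 2*t ≤ arr[t] + 4)) → n ≠ 23) implies it.
Every state satisfying the precondition satisfies the weakest precondition: the implication holds.
Answer: valid


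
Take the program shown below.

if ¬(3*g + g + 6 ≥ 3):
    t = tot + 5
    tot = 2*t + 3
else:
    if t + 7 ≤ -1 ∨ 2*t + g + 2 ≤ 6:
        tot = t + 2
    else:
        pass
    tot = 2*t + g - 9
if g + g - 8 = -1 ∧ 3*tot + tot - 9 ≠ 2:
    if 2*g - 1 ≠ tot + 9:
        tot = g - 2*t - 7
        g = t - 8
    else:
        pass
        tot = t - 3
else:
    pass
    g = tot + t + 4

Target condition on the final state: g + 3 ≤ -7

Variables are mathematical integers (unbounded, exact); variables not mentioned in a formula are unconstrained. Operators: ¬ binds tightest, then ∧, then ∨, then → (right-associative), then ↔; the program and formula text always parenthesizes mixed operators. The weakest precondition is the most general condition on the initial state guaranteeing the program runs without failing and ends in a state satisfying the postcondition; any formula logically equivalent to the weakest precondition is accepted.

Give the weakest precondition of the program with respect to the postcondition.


Working backward. After the program, the postcondition g + 3 ≤ -7 must hold; in canonical form it is g ≤ -10.
Then branch requires (2*g ≠ tot + 10 → t ≤ -2) ∧ ((¬(2*g ≠ tot + 10)) → g ≤ -10); else branch requires t + tot ≤ -14.
Before the if: ((2*g = 7 ∧ 4*tot ≠ 11) → ((2*g ≠ tot + 10 → t ≤ -2) ∧ ((¬(2*g ≠ tot + 10)) → g ≤ -10))) ∧ ((¬(2*g = 7 ∧ 4*tot ≠ 11)) → t + tot ≤ -14)
Then branch requires ((2*g = 7 ∧ 8*tot ≠ -41) → ((2*g ≠ 2*tot + 23 → tot ≤ -7) ∧ ((¬(2*g ≠ 2*tot + 23)) → g ≤ -10))) ∧ ((¬(2*g = 7 ∧ 8*tot ≠ -41)) → 3*tot ≤ -32); else branch requires ((t ≤ -8 ∨ g + 2*t ≤ 4) → (((2*g = 7 ∧ 4*g + 8*t ≠ 47) → ((g ≠ 2*t + 1 → t ≤ -2) ∧ ((¬(g ≠ 2*t + 1)) → g ≤ -10))) ∧ ((¬(2*g = 7 ∧ 4*g + 8*t ≠ 47)) → g + 3*t ≤ -5))) ∧ ((¬(t ≤ -8 ∨ g + 2*t ≤ 4)) → (((2*g = 7 ∧ 4*g + 8*t ≠ 47) → ((g ≠ 2*t + 1 → t ≤ -2) ∧ ((¬(g ≠ 2*t + 1)) → g ≤ -10))) ∧ ((¬(2*g = 7 ∧ 4*g + 8*t ≠ 47)) → g + 3*t ≤ -5))).
Before the if: ((¬(4*g ≥ -3)) → (((2*g = 7 ∧ 8*tot ≠ -41) → ((2*g ≠ 2*tot + 23 → tot ≤ -7) ∧ ((¬(2*g ≠ 2*tot + 23)) → g ≤ -10))) ∧ ((¬(2*g = 7 ∧ 8*tot ≠ -41)) → 3*tot ≤ -32))) ∧ (4*g ≥ -3 → (((t ≤ -8 ∨ g + 2*t ≤ 4) → (((2*g = 7 ∧ 4*g + 8*t ≠ 47) → ((g ≠ 2*t + 1 → t ≤ -2) ∧ ((¬(g ≠ 2*t + 1)) → g ≤ -10))) ∧ ((¬(2*g = 7 ∧ 4*g + 8*t ≠ 47)) → g + 3*t ≤ -5))) ∧ ((¬(t ≤ -8 ∨ g + 2*t ≤ 4)) → (((2*g = 7 ∧ 4*g + 8*t ≠ 47) → ((g ≠ 2*t + 1 → t ≤ -2) ∧ ((¬(g ≠ 2*t + 1)) → g ≤ -10))) ∧ ((¬(2*g = 7 ∧ 4*g + 8*t ≠ 47)) → g + 3*t ≤ -5)))))
Answer: WP = ((¬(4*g ≥ -3)) → (((2*g = 7 ∧ 8*tot ≠ -41) → ((2*g ≠ 2*tot + 23 → tot ≤ -7) ∧ ((¬(2*g ≠ 2*tot + 23)) → g ≤ -10))) ∧ ((¬(2*g = 7 ∧ 8*tot ≠ -41)) → 3*tot ≤ -32))) ∧ (4*g ≥ -3 → (((t ≤ -8 ∨ g + 2*t ≤ 4) → (((2*g = 7 ∧ 4*g + 8*t ≠ 47) → ((g ≠ 2*t + 1 → t ≤ -2) ∧ ((¬(g ≠ 2*t + 1)) → g ≤ -10))) ∧ ((¬(2*g = 7 ∧ 4*g + 8*t ≠ 47)) → g + 3*t ≤ -5))) ∧ ((¬(t ≤ -8 ∨ g + 2*t ≤ 4)) → (((2*g = 7 ∧ 4*g + 8*t ≠ 47) → ((g ≠ 2*t + 1 → t ≤ -2) ∧ ((¬(g ≠ 2*t + 1)) → g ≤ -10))) ∧ ((¬(2*g = 7 ∧ 4*g + 8*t ≠ 47)) → g + 3*t ≤ -5)))))
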